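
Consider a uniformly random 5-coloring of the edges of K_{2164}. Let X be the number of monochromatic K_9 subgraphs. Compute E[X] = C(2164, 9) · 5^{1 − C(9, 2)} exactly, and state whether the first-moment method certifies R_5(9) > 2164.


E[X] = C(2164, 9) · 5^{1 − 36} = 2820446946663120530187432 · 5^{−35} = 2820446946663120530187432/2910383045673370361328125.
As a reduced fraction: E[X] = 2820446946663120530187432/2910383045673370361328125 ≈ 0.9691.
Is E[X] < 1? YES.
Since E[X] < 1, there exists a 5-coloring of K_{2164} with no monochromatic K_9; hence R_5(9) > 2164.

E[X] = 2820446946663120530187432/2910383045673370361328125 ≈ 0.9691; E[X] < 1, so R_5(9) > 2164.


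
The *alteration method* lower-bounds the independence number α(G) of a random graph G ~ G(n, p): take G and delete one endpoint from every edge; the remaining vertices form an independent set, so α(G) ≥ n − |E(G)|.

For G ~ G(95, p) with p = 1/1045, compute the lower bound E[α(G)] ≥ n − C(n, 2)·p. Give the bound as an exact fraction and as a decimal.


E[|E(G)|] = C(95, 2)·p = 4465 · (1/1045) = 47/11.
E[α(G)] ≥ n − E[|E(G)|] = 95 − 47/11 = 998/11.
Numerically: ≈ 90.7273.
(This is only a lower bound; the true E[α(G)] may be larger.)

E[α(G)] ≥ 998/11 ≈ 90.7273.


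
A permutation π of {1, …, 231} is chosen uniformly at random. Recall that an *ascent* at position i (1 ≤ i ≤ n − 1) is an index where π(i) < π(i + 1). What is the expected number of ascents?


Write X = Σ X_I over i = 1, …, 230, with X_I the indicator of one ascent.
There are 230 indicators.
For each fixed i, the pair (π(i), π(i+1)) is a uniformly random ordered pair of distinct values from {1, …, 231}; by symmetry P[π(i) < π(i+1)] = 1/2.
By linearity: E[X] = 230 · (1/2) = (231 − 1) · (1/2) = 115 ≈ 115.000.

E[X] = 115 = 115.000.


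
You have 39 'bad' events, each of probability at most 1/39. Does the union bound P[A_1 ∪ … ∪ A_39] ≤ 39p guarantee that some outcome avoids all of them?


Union bound: P[∪_{i=1}^{39} A_i] ≤ Σ_i P[A_i] ≤ 39·p = 39·(1/39) = 1.
Numerically: 1 ≈ 1.0000000.
Is 1 < 1? NO.
Since the bound 1 is ≥ 1, the union bound is uninformative here; it does NOT by itself certify existence.

39·p = 1 ≈ 1.0000000; existence NOT certified by the union bound.


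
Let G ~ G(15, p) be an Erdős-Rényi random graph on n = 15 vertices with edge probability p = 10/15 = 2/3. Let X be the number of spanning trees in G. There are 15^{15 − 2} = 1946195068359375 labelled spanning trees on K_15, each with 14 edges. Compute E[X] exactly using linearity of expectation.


K_15 has 15^{15 − 2} = 1946195068359375 labelled spanning trees.
For each such spanning tree H, let X_H = 1 if all 14 edges of H are present in G. Then P[X_H = 1] = p^{14} = (2/3)^{14} = 16384/4782969.
Summing the indicators: E[X] = Σ_H E[X_H] = 1946195068359375 · p^{14} = 1946195068359375 · 16384/4782969 = 20000000000000/3.
Numerically: E[X] ≈ 6.6667e+12.

E[X] = 1946195068359375 · (2/3)^{14} = 20000000000000/3 ≈ 6.6667e+12.


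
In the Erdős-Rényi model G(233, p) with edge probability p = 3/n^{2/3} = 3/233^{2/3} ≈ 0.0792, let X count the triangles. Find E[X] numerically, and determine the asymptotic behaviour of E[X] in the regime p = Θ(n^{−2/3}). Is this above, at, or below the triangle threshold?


Number of potential triangles: C(233, 3) = 2081156.
Each occurs with probability p³ ≈ (0.0792)³ ≈ 4.97338e-04.
By linearity: E[X] = C(233, 3)·p³ ≈ 2081156 · 4.97338e-04 ≈ 1035.039.
Since α = 2/3 < 1, p = c/n^{2/3} ≫ 1/n is above the triangle threshold p ~ 1/n. Asymptotically E[X] ~ (c³/6)·n^{3(1−α)} = (3³/6)·n^{1} → ∞; triangles are abundant w.h.p.

E[X] ≈ 1035.039; in regime p = Θ(1/n^{2/3}) E[X] diverges (above the triangle threshold p ~ 1/n).


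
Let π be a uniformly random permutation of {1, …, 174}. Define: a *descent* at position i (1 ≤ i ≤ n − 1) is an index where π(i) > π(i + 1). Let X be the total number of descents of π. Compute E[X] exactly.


Write X = Σ X_I over i = 1, …, 173, with X_I the indicator of one descent.
There are 173 indicators.
For each fixed i, the pair (π(i), π(i+1)) is a uniformly random ordered pair of distinct values from {1, …, 174}; by symmetry P[π(i) > π(i+1)] = 1/2.
By linearity: E[X] = 173 · (1/2) = (174 − 1) · (1/2) = 173/2 ≈ 86.500.

E[X] = 173/2 = 86.500.


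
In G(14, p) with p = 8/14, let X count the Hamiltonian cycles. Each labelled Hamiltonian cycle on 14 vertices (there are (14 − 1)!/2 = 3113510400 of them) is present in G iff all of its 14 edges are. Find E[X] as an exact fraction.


K_14 has (14 − 1)!/2 = 3113510400 labelled Hamiltonian cycles.
For each such Hamiltonian cycle H, let X_H = 1 if all 14 edges of H are present in G. Then P[X_H = 1] = p^{14} = (4/7)^{14} = 268435456/678223072849.
By linearity of expectation: E[X] = Σ_H E[X_H] = 3113510400 · p^{14} = 3113510400 · 268435456/678223072849 = 119396654854963200/96889010407.
Numerically: E[X] ≈ 1.2323e+06.

E[X] = 3113510400 · (4/7)^{14} = 119396654854963200/96889010407 ≈ 1.2323e+06.


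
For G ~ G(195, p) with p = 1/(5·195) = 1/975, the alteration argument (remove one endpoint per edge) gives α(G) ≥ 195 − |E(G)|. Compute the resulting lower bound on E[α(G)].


E[|E(G)|] = C(195, 2)·p = 18915 · (1/975) = 97/5.
E[α(G)] ≥ n − E[|E(G)|] = 195 − 97/5 = 878/5.
Numerically: ≈ 175.600.
(This is only a lower bound; the true E[α(G)] may be larger.)

E[α(G)] ≥ 878/5 ≈ 175.600.


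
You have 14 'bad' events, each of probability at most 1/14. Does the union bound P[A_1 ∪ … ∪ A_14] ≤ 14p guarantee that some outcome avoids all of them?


Union bound: P[∪_{i=1}^{14} A_i] ≤ Σ_i P[A_i] ≤ 14·p = 14·(1/14) = 1.
Numerically: 1 ≈ 1.0000000.
Is 1 < 1? NO.
Since the bound 1 is ≥ 1, the union bound is uninformative here; it does NOT by itself certify existence.

14·p = 1 ≈ 1.0000000; existence NOT certified by the union bound.


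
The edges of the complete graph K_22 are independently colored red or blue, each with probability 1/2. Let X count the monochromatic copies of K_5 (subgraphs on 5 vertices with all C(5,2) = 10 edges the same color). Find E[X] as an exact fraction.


Let X = Σ_S X_S over the C(22, 5) = 26334 subsets S of size 5, where X_S = 1 if the K_5 on S is monochromatic.
For a fixed S, the K_5 on S has C(5, 2) = 10 edges. P[all 10 edges red] = (1/2)^10, and likewise for blue, so P[monochromatic] = 2·(1/2)^10 = 2^{1 − 10} = 1/512.
By linearity: E[X] = C(22, 5) · 2^{1 − 10} = 26334 · 1/512 = 13167/256.
Numerically: E[X] ≈ 51.43359.

E[X] = C(22,5)·2^(1−C(5,2)) = 13167/256 ≈ 51.43359.


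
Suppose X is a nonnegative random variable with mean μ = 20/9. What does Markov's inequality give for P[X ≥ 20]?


μ = E[X] = 20/9, a = 20.
Markov: P[X ≥ 20] ≤ μ/a = (20/9)/20 = 1/9.
Numerically: ≈ 0.11111.
(Since a = 20 > μ = 2.22222, the bound 1/9 is < 1 and informative.)

P[X ≥ 20] ≤ 1/9 ≈ 0.11111.


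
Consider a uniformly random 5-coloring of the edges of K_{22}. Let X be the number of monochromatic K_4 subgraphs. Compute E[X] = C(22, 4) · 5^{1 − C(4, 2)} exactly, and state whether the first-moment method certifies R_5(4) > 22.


E[X] = C(22, 4) · 5^{1 − 6} = 7315 · 5^{−5} = 7315/3125.
As a reduced fraction: E[X] = 1463/625 ≈ 2.34080.
Is E[X] < 1? NO.
Since E[X] ≥ 1, the first-moment bound is inconclusive at n = 22; it does NOT by itself certify R_5(4) > 22.

E[X] = 1463/625 ≈ 2.34080; E[X] ≥ 1; first-moment method inconclusive here.


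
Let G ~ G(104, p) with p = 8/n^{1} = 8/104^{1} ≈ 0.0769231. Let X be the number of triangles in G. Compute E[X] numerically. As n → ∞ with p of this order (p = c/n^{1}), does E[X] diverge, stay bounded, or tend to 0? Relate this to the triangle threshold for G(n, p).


Number of potential triangles: C(104, 3) = 182104.
Each occurs with probability p³ ≈ (0.0769231)³ ≈ 4.55166136e-04.
By linearity: E[X] = C(104, 3)·p³ ≈ 182104 · 4.55166136e-04 ≈ 82.887574.
Here α = 1, so p = 8/n is exactly at the triangle threshold p ~ 1/n. Asymptotically E[X] → c³/6 = 8³/6 = 256/3 ≈ 85.333333, a bounded constant. In this regime the triangle count is asymptotically Poisson(c³/6).

E[X] ≈ 82.887574; in regime p = Θ(1/n^{1}) E[X] stays bounded (at the triangle threshold p ~ 1/n).


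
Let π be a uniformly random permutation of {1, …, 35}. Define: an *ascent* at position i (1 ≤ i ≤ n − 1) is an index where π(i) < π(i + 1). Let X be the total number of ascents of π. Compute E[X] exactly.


Write X = Σ X_I over i = 1, …, 34, with X_I the indicator of one ascent.
There are 34 indicators.
For each fixed i, the pair (π(i), π(i+1)) is a uniformly random ordered pair of distinct values from {1, …, 35}; by symmetry P[π(i) < π(i+1)] = 1/2.
By linearity: E[X] = 34 · (1/2) = (35 − 1) · (1/2) = 17 ≈ 17.00000.

E[X] = 17 = 17.00000.


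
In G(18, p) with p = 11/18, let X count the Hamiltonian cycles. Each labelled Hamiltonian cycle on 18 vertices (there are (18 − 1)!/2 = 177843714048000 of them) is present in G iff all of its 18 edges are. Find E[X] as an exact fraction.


K_18 has (18 − 1)!/2 = 177843714048000 labelled Hamiltonian cycles.
For each such Hamiltonian cycle H, let X_H = 1 if all 18 edges of H are present in G. Then P[X_H = 1] = p^{18} = (11/18)^{18} = 5559917313492231481/39346408075296537575424.
Summing the indicators: E[X] = Σ_H E[X_H] = 177843714048000 · p^{18} = 177843714048000 · 5559917313492231481/39346408075296537575424 = 82786473808235140223154875/3294258113514384.
Numerically: E[X] ≈ 2.5131e+10.

E[X] = 177843714048000 · (11/18)^{18} = 82786473808235140223154875/3294258113514384 ≈ 2.5131e+10.


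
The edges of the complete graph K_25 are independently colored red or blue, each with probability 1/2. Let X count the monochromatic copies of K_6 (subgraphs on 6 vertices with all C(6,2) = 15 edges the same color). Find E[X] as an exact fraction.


Let X = Σ_S X_S over the C(25, 6) = 177100 subsets S of size 6, where X_S = 1 if the K_6 on S is monochromatic.
For a fixed S, the K_6 on S has C(6, 2) = 15 edges. P[all 15 edges red] = (1/2)^15, and likewise for blue, so P[monochromatic] = 2·(1/2)^15 = 2^{1 − 15} = 1/16384.
Summing: E[X] = C(25, 6) · 2^{1 − 15} = 177100 · 1/16384 = 44275/4096.
Numerically: E[X] ≈ 10.809.

E[X] = C(25,6)·2^(1−C(6,2)) = 44275/4096 ≈ 10.809.


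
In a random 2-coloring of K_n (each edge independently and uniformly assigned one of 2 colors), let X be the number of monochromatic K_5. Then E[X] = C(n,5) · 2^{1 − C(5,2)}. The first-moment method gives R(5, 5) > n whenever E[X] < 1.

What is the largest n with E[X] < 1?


We need C(n, 5) · 2^{1 − 10} < 1, i.e. C(n, 5) < 2^{10 − 1} = 512.
Check values of n near the boundary:
  n = 9: C(9, 5) = 126; 126 < 512? YES
  n = 10: C(10, 5) = 252; 252 < 512? YES
  n = 11: C(11, 5) = 462; 462 < 512? YES
  n = 12: C(12, 5) = 792; 792 < 512? NO
  n = 13: C(13, 5) = 1287; 1287 < 512? NO
The largest n with C(n, 5) < 512 is n = 11 (where E[X] = 231/256 ≈ 0.902344). Hence R(5, 5) > 11, i.e. R(5, 5) ≥ 12.

Largest n = 11; hence R(5, 5) > 11.


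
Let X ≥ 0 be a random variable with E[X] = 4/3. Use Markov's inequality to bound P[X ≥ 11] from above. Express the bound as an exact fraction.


μ = E[X] = 4/3, a = 11.
Markov: P[X ≥ 11] ≤ μ/a = (4/3)/11 = 4/33.
Numerically: ≈ 0.12121.
(Since a = 11 > μ = 1.33333, the bound 4/33 is < 1 and informative.)

P[X ≥ 11] ≤ 4/33 ≈ 0.12121.


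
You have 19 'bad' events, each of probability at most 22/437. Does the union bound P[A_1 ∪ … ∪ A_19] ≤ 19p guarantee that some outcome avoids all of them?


Union bound: P[∪_{i=1}^{19} A_i] ≤ Σ_i P[A_i] ≤ 19·p = 19·(22/437) = 22/23.
Numerically: 22/23 ≈ 0.956522.
Is 22/23 < 1? YES.
Since P[∪ A_i] ≤ 22/23 < 1, the complement has P[∩ A_i^c] ≥ 1 − 22/23 = 1/23 > 0, so some outcome avoids every A_i.

19·p = 22/23 ≈ 0.956522; existence CERTIFIED by the union bound.


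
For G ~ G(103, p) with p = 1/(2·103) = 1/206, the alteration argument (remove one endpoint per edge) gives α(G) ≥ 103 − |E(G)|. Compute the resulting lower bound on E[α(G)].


E[|E(G)|] = C(103, 2)·p = 5253 · (1/206) = 51/2.
E[α(G)] ≥ n − E[|E(G)|] = 103 − 51/2 = 155/2.
Numerically: ≈ 77.500.
(This is only a lower bound; the true E[α(G)] may be larger.)

E[α(G)] ≥ 155/2 ≈ 77.500.


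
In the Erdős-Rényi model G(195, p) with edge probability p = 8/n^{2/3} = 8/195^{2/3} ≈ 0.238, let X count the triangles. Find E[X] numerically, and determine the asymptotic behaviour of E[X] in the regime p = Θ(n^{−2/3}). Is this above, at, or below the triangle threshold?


Number of potential triangles: C(195, 3) = 1216865.
Each occurs with probability p³ ≈ (0.238)³ ≈ 1.34648e-02.
By linearity: E[X] = C(195, 3)·p³ ≈ 1216865 · 1.34648e-02 ≈ 16384.875.
Since α = 2/3 < 1, p = c/n^{2/3} ≫ 1/n is above the triangle threshold p ~ 1/n. Asymptotically E[X] ~ (c³/6)·n^{3(1−α)} = (8³/6)·n^{1} → ∞; triangles are abundant w.h.p.

E[X] ≈ 16384.875; in regime p = Θ(1/n^{2/3}) E[X] diverges (above the triangle threshold p ~ 1/n).


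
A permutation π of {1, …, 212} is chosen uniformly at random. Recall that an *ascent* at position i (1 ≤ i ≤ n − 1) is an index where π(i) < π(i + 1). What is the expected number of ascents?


Write X = Σ X_I over i = 1, …, 211, with X_I the indicator of one ascent.
There are 211 indicators.
For each fixed i, the pair (π(i), π(i+1)) is a uniformly random ordered pair of distinct values from {1, …, 212}; by symmetry P[π(i) < π(i+1)] = 1/2.
By linearity: E[X] = 211 · (1/2) = (212 − 1) · (1/2) = 211/2 ≈ 105.5000.

E[X] = 211/2 = 105.5000.


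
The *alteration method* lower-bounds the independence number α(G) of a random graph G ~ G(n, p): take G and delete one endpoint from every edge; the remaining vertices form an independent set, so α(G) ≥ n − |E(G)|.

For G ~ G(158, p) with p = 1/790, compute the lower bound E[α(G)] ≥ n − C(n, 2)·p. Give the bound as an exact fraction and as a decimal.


E[|E(G)|] = C(158, 2)·p = 12403 · (1/790) = 157/10.
E[α(G)] ≥ n − E[|E(G)|] = 158 − 157/10 = 1423/10.
Numerically: ≈ 142.300000.
(This is only a lower bound; the true E[α(G)] may be larger.)

E[α(G)] ≥ 1423/10 ≈ 142.300000.


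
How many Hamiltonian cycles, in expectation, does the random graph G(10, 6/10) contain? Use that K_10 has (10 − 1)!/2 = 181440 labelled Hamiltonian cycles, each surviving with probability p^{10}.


K_10 has (10 − 1)!/2 = 181440 labelled Hamiltonian cycles.
For each such Hamiltonian cycle H, let X_H = 1 if all 10 edges of H are present in G. Then P[X_H = 1] = p^{10} = (3/5)^{10} = 59049/9765625.
Summing the indicators: E[X] = Σ_H E[X_H] = 181440 · p^{10} = 181440 · 59049/9765625 = 2142770112/1953125.
Numerically: E[X] ≈ 1.1e+03.

E[X] = 181440 · (3/5)^{10} = 2142770112/1953125 ≈ 1.1e+03.


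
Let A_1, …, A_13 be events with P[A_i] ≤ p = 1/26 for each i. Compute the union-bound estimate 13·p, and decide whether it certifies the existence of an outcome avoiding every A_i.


Union bound: P[∪_{i=1}^{13} A_i] ≤ Σ_i P[A_i] ≤ 13·p = 13·(1/26) = 1/2.
Numerically: 1/2 ≈ 0.50000.
Is 1/2 < 1? YES.
Since P[∪ A_i] ≤ 1/2 < 1, the complement has P[∩ A_i^c] ≥ 1 − 1/2 = 1/2 > 0, so some outcome avoids every A_i.

13·p = 1/2 ≈ 0.50000; existence CERTIFIED by the union bound.


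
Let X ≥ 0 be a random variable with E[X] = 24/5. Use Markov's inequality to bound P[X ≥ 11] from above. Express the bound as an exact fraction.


μ = E[X] = 24/5, a = 11.
Markov: P[X ≥ 11] ≤ μ/a = (24/5)/11 = 24/55.
Numerically: ≈ 0.436364.
(Since a = 11 > μ = 4.800000, the bound 24/55 is < 1 and informative.)

P[X ≥ 11] ≤ 24/55 ≈ 0.436364.


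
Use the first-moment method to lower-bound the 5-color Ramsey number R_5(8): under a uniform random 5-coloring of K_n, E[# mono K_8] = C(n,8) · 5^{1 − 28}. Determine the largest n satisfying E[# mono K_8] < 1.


We need C(n, 8) · 5^{1 − 28} < 1, i.e. C(n, 8) < 5^{28 − 1} = 7450580596923828125.
Check values of n near the boundary:
  n = 858: C(858, 8) = 7049584530256467771; 7049584530256467771 < 7450580596923828125? YES
  n = 859: C(859, 8) = 7115855595170747139; 7115855595170747139 < 7450580596923828125? YES
  n = 860: C(860, 8) = 7182671140665308145; 7182671140665308145 < 7450580596923828125? YES
  n = 861: C(861, 8) = 7250034996615275865; 7250034996615275865 < 7450580596923828125? YES
  n = 862: C(862, 8) = 7317951015318931845; 7317951015318931845 < 7450580596923828125? YES
  n = 863: C(863, 8) = 7386423071602617757; 7386423071602617757 < 7450580596923828125? YES
  n = 864: C(864, 8) = 7455455062926006708; 7455455062926006708 < 7450580596923828125? NO
The largest n with C(n, 8) < 7450580596923828125 is n = 863 (where E[X] = 7386423071602617757/7450580596923828125 ≈ 0.9913889). Hence R_5(8) > 863, i.e. R_5(8) ≥ 864.

Largest n = 863; hence R_5(8) > 863.


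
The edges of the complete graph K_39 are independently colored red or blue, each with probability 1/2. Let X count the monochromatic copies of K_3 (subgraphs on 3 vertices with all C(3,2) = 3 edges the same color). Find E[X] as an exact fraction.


Let X = Σ_S X_S over the C(39, 3) = 9139 subsets S of size 3, where X_S = 1 if the K_3 on S is monochromatic.
For a fixed S, the K_3 on S has C(3, 2) = 3 edges. P[all 3 edges red] = (1/2)^3, and likewise for blue, so P[monochromatic] = 2·(1/2)^3 = 2^{1 − 3} = 1/4.
Summing: E[X] = C(39, 3) · 2^{1 − 3} = 9139 · 1/4 = 9139/4.
Numerically: E[X] ≈ 2284.750000.

E[X] = C(39,3)·2^(1−C(3,2)) = 9139/4 ≈ 2284.750000.


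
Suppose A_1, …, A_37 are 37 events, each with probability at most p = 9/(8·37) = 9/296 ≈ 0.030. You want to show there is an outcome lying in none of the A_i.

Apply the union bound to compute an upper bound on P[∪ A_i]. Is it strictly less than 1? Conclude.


Union bound: P[∪_{i=1}^{37} A_i] ≤ Σ_i P[A_i] ≤ 37·p = 37·(9/296) = 9/8.
Numerically: 9/8 ≈ 1.125.
Is 9/8 < 1? NO.
Since the bound 9/8 is ≥ 1, the union bound is uninformative here; it does NOT by itself certify existence.

37·p = 9/8 ≈ 1.125; existence NOT certified by the union bound.


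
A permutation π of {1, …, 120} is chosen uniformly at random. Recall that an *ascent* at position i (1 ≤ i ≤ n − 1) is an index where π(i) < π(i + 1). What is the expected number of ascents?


Write X = Σ X_I over i = 1, …, 119, with X_I the indicator of one ascent.
There are 119 indicators.
For each fixed i, the pair (π(i), π(i+1)) is a uniformly random ordered pair of distinct values from {1, …, 120}; by symmetry P[π(i) < π(i+1)] = 1/2.
By linearity: E[X] = 119 · (1/2) = (120 − 1) · (1/2) = 119/2 ≈ 59.50000.

E[X] = 119/2 = 59.50000.


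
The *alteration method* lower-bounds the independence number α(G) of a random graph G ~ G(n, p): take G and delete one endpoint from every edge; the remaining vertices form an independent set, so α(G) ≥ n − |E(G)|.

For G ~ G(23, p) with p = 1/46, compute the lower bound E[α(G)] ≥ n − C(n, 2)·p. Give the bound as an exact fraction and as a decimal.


E[|E(G)|] = C(23, 2)·p = 253 · (1/46) = 11/2.
E[α(G)] ≥ n − E[|E(G)|] = 23 − 11/2 = 35/2.
Numerically: ≈ 17.50000.
(This is only a lower bound; the true E[α(G)] may be larger.)

E[α(G)] ≥ 35/2 ≈ 17.50000.


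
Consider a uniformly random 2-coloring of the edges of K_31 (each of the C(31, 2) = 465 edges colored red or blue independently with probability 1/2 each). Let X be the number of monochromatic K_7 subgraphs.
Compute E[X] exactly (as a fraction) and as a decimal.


Let X = Σ_S X_S over the C(31, 7) = 2629575 subsets S of size 7, where X_S = 1 if the K_7 on S is monochromatic.
For a fixed S, the K_7 on S has C(7, 2) = 21 edges. P[all 21 edges red] = (1/2)^21, and likewise for blue, so P[monochromatic] = 2·(1/2)^21 = 2^{1 − 21} = 1/1048576.
By linearity: E[X] = C(31, 7) · 2^{1 − 21} = 2629575 · 1/1048576 = 2629575/1048576.
Numerically: E[X] ≈ 2.508.

E[X] = C(31,7)·2^(1−C(7,2)) = 2629575/1048576 ≈ 2.508.


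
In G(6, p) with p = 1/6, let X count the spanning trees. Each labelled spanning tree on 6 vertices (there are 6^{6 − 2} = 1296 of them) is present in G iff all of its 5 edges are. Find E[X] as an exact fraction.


K_6 has 6^{6 − 2} = 1296 labelled spanning trees.
For each such spanning tree H, let X_H = 1 if all 5 edges of H are present in G. Then P[X_H = 1] = p^{5} = (1/6)^{5} = 1/7776.
Summing the indicators: E[X] = Σ_H E[X_H] = 1296 · p^{5} = 1296 · 1/7776 = 1/6.
Numerically: E[X] ≈ 0.166667.

E[X] = 1296 · (1/6)^{5} = 1/6 ≈ 0.166667.


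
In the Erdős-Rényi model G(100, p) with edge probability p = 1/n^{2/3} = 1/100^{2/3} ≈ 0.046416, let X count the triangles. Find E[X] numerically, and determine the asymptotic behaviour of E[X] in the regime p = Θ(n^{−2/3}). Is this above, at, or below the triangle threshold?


Number of potential triangles: C(100, 3) = 161700.
Each occurs with probability p³ ≈ (0.046416)³ ≈ 1.0000000e-04.
By linearity: E[X] = C(100, 3)·p³ ≈ 161700 · 1.0000000e-04 ≈ 16.17000.
Since α = 2/3 < 1, p = c/n^{2/3} ≫ 1/n is above the triangle threshold p ~ 1/n. Asymptotically E[X] ~ (c³/6)·n^{3(1−α)} = (1³/6)·n^{1} → ∞; triangles are abundant w.h.p.

E[X] ≈ 16.17000; in regime p = Θ(1/n^{2/3}) E[X] diverges (above the triangle threshold p ~ 1/n).


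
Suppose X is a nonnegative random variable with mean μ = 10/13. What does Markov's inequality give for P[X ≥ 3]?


μ = E[X] = 10/13, a = 3.
Markov: P[X ≥ 3] ≤ μ/a = (10/13)/3 = 10/39.
Numerically: ≈ 0.2564.
(Since a = 3 > μ = 0.7692, the bound 10/39 is < 1 and informative.)

P[X ≥ 3] ≤ 10/39 ≈ 0.2564.


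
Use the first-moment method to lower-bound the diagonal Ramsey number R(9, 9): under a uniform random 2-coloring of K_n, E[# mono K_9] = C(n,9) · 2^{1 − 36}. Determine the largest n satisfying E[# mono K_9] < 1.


We need C(n, 9) · 2^{1 − 36} < 1, i.e. C(n, 9) < 2^{36 − 1} = 34359738368.
Check values of n near the boundary:
  n = 59: C(59, 9) = 12565671261; 12565671261 < 34359738368? YES
  n = 60: C(60, 9) = 14783142660; 14783142660 < 34359738368? YES
  n = 61: C(61, 9) = 17341763505; 17341763505 < 34359738368? YES
  n = 62: C(62, 9) = 20286591270; 20286591270 < 34359738368? YES
  n = 63: C(63, 9) = 23667689815; 23667689815 < 34359738368? YES
  n = 64: C(64, 9) = 27540584512; 27540584512 < 34359738368? YES
  n = 65: C(65, 9) = 31966749880; 31966749880 < 34359738368? YES
  n = 66: C(66, 9) = 37014131440; 37014131440 < 34359738368? NO
  n = 67: C(67, 9) = 42757703560; 42757703560 < 34359738368? NO
  n = 68: C(68, 9) = 49280065120; 49280065120 < 34359738368? NO
The largest n with C(n, 9) < 34359738368 is n = 65 (where E[X] = 3995843735/4294967296 ≈ 0.9303549). Hence R(9, 9) > 65, i.e. R(9, 9) ≥ 66.

Largest n = 65; hence R(9, 9) > 65.


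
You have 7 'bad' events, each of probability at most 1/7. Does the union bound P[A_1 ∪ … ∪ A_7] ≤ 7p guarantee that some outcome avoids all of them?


Union bound: P[∪_{i=1}^{7} A_i] ≤ Σ_i P[A_i] ≤ 7·p = 7·(1/7) = 1.
Numerically: 1 ≈ 1.000000.
Is 1 < 1? NO.
Since the bound 1 is ≥ 1, the union bound is uninformative here; it does NOT by itself certify existence.

7·p = 1 ≈ 1.000000; existence NOT certified by the union bound.


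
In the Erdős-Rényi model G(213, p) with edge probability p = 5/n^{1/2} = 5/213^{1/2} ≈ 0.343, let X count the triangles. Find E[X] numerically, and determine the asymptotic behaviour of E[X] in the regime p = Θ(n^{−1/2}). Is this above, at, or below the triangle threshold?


Number of potential triangles: C(213, 3) = 1587986.
Each occurs with probability p³ ≈ (0.343)³ ≈ 4.02106e-02.
By linearity: E[X] = C(213, 3)·p³ ≈ 1587986 · 4.02106e-02 ≈ 63853.878.
Since α = 1/2 < 1, p = c/n^{1/2} ≫ 1/n is above the triangle threshold p ~ 1/n. Asymptotically E[X] ~ (c³/6)·n^{3(1−α)} = (5³/6)·n^{1.5} → ∞; triangles are abundant w.h.p.

E[X] ≈ 63853.878; in regime p = Θ(1/n^{1/2}) E[X] diverges (above the triangle threshold p ~ 1/n).


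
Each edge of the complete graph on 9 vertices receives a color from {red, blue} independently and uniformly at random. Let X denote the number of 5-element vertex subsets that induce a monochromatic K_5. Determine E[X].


Let X = Σ_S X_S over the C(9, 5) = 126 subsets S of size 5, where X_S = 1 if the K_5 on S is monochromatic.
For a fixed S, the K_5 on S has C(5, 2) = 10 edges. P[all 10 edges red] = (1/2)^10, and likewise for blue, so P[monochromatic] = 2·(1/2)^10 = 2^{1 − 10} = 1/512.
By linearity of expectation: E[X] = C(9, 5) · 2^{1 − 10} = 126 · 1/512 = 63/256.
Numerically: E[X] ≈ 0.2461.

E[X] = C(9,5)·2^(1−C(5,2)) = 63/256 ≈ 0.2461.


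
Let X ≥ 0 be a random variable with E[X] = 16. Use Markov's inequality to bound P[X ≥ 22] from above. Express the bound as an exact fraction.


μ = E[X] = 16, a = 22.
Markov: P[X ≥ 22] ≤ μ/a = (16)/22 = 8/11.
Numerically: ≈ 0.727.
(Since a = 22 > μ = 16.000, the bound 8/11 is < 1 and informative.)

P[X ≥ 22] ≤ 8/11 ≈ 0.727.


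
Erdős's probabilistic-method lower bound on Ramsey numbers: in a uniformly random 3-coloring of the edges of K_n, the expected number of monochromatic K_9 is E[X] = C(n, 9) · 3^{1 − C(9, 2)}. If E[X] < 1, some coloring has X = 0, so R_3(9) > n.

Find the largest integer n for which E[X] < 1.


We need C(n, 9) · 3^{1 − 36} < 1, i.e. C(n, 9) < 3^{36 − 1} = 50031545098999707.
Check values of n near the boundary:
  n = 300: C(300, 9) = 48052241692154700; 48052241692154700 < 50031545098999707? YES
  n = 301: C(301, 9) = 49533303936090975; 49533303936090975 < 50031545098999707? YES
  n = 302: C(302, 9) = 51054804739588650; 51054804739588650 < 50031545098999707? NO
  n = 303: C(303, 9) = 52617706925494425; 52617706925494425 < 50031545098999707? NO
  n = 304: C(304, 9) = 54222992899492560; 54222992899492560 < 50031545098999707? NO
The largest n with C(n, 9) < 50031545098999707 is n = 301 (where E[X] = 16511101312030325/16677181699666569 ≈ 0.99004). Hence R_3(9) > 301, i.e. R_3(9) ≥ 302.

Largest n = 301; hence R_3(9) > 301.


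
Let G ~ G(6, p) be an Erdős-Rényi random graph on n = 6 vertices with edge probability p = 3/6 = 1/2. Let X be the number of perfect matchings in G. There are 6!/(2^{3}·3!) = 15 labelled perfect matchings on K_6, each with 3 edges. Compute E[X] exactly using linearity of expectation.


K_6 has 6!/(2^{3}·3!) = 15 labelled perfect matchings.
For each such perfect matching H, let X_H = 1 if all 3 edges of H are present in G. Then P[X_H = 1] = p^{3} = (1/2)^{3} = 1/8.
By linearity of expectation: E[X] = Σ_H E[X_H] = 15 · p^{3} = 15 · 1/8 = 15/8.
Numerically: E[X] ≈ 1.875.

E[X] = 15 · (1/2)^{3} = 15/8 ≈ 1.875.


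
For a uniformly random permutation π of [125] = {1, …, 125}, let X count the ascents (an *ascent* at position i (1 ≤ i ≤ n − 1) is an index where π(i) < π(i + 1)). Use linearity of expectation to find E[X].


Write X = Σ X_I over i = 1, …, 124, with X_I the indicator of one ascent.
There are 124 indicators.
For each fixed i, the pair (π(i), π(i+1)) is a uniformly random ordered pair of distinct values from {1, …, 125}; by symmetry P[π(i) < π(i+1)] = 1/2.
By linearity: E[X] = 124 · (1/2) = (125 − 1) · (1/2) = 62 ≈ 62.000000.

E[X] = 62 = 62.000000.


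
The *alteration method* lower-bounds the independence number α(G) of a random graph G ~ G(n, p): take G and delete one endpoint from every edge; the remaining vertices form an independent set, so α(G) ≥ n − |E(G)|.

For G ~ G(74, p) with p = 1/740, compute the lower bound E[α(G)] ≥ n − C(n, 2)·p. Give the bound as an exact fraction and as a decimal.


E[|E(G)|] = C(74, 2)·p = 2701 · (1/740) = 73/20.
E[α(G)] ≥ n − E[|E(G)|] = 74 − 73/20 = 1407/20.
Numerically: ≈ 70.350000.
(This is only a lower bound; the true E[α(G)] may be larger.)

E[α(G)] ≥ 1407/20 ≈ 70.350000.


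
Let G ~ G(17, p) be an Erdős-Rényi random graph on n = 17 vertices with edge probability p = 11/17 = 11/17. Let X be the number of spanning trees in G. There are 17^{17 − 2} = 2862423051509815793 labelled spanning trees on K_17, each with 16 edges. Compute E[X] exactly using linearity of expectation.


K_17 has 17^{17 − 2} = 2862423051509815793 labelled spanning trees.
For each such spanning tree H, let X_H = 1 if all 16 edges of H are present in G. Then P[X_H = 1] = p^{16} = (11/17)^{16} = 45949729863572161/48661191875666868481.
By linearity of expectation: E[X] = Σ_H E[X_H] = 2862423051509815793 · p^{16} = 2862423051509815793 · 45949729863572161/48661191875666868481 = 45949729863572161/17.
Numerically: E[X] ≈ 2.703e+15.

E[X] = 2862423051509815793 · (11/17)^{16} = 45949729863572161/17 ≈ 2.703e+15.


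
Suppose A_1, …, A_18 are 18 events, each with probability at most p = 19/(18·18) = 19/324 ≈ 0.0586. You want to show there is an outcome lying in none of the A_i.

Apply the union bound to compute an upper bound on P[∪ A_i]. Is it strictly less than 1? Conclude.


Union bound: P[∪_{i=1}^{18} A_i] ≤ Σ_i P[A_i] ≤ 18·p = 18·(19/324) = 19/18.
Numerically: 19/18 ≈ 1.0556.
Is 19/18 < 1? NO.
Since the bound 19/18 is ≥ 1, the union bound is uninformative here; it does NOT by itself certify existence.

18·p = 19/18 ≈ 1.0556; existence NOT certified by the union bound.


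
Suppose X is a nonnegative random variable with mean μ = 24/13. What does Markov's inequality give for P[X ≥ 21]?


μ = E[X] = 24/13, a = 21.
Markov: P[X ≥ 21] ≤ μ/a = (24/13)/21 = 8/91.
Numerically: ≈ 0.087912.
(Since a = 21 > μ = 1.846154, the bound 8/91 is < 1 and informative.)

P[X ≥ 21] ≤ 8/91 ≈ 0.087912.


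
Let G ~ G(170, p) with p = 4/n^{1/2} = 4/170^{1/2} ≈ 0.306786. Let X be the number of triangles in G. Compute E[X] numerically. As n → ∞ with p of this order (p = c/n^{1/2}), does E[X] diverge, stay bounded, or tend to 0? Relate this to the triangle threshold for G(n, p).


Number of potential triangles: C(170, 3) = 804440.
Each occurs with probability p³ ≈ (0.306786)³ ≈ 2.88739761e-02.
By linearity: E[X] = C(170, 3)·p³ ≈ 804440 · 2.88739761e-02 ≈ 23227.381294.
Since α = 1/2 < 1, p = c/n^{1/2} ≫ 1/n is above the triangle threshold p ~ 1/n. Asymptotically E[X] ~ (c³/6)·n^{3(1−α)} = (4³/6)·n^{1.5} → ∞; triangles are abundant w.h.p.

E[X] ≈ 23227.381294; in regime p = Θ(1/n^{1/2}) E[X] diverges (above the triangle threshold p ~ 1/n).


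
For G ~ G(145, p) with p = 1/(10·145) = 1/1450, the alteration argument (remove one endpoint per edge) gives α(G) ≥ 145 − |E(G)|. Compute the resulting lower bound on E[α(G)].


E[|E(G)|] = C(145, 2)·p = 10440 · (1/1450) = 36/5.
E[α(G)] ≥ n − E[|E(G)|] = 145 − 36/5 = 689/5.
Numerically: ≈ 137.800.
(This is only a lower bound; the true E[α(G)] may be larger.)

E[α(G)] ≥ 689/5 ≈ 137.800.


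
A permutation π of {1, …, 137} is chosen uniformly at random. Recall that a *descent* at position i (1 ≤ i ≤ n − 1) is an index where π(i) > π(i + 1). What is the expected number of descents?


Write X = Σ X_I over i = 1, …, 136, with X_I the indicator of one descent.
There are 136 indicators.
For each fixed i, the pair (π(i), π(i+1)) is a uniformly random ordered pair of distinct values from {1, …, 137}; by symmetry P[π(i) > π(i+1)] = 1/2.
By linearity: E[X] = 136 · (1/2) = (137 − 1) · (1/2) = 68 ≈ 68.0000.

E[X] = 68 = 68.0000.


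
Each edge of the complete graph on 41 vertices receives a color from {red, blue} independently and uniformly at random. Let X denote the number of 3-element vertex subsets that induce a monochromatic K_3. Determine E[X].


Let X = Σ_S X_S over the C(41, 3) = 10660 subsets S of size 3, where X_S = 1 if the K_3 on S is monochromatic.
For a fixed S, the K_3 on S has C(3, 2) = 3 edges. P[all 3 edges red] = (1/2)^3, and likewise for blue, so P[monochromatic] = 2·(1/2)^3 = 2^{1 − 3} = 1/4.
By linearity: E[X] = C(41, 3) · 2^{1 − 3} = 10660 · 1/4 = 2665.
Numerically: E[X] ≈ 2665.000.

E[X] = C(41,3)·2^(1−C(3,2)) = 2665 ≈ 2665.000.


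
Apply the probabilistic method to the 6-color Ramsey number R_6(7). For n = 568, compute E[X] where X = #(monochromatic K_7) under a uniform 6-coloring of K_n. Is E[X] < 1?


E[X] = C(568, 7) · 6^{1 − 21} = 3646611956239704 · 6^{−20} = 3646611956239704/3656158440062976.
As a reduced fraction: E[X] = 16882462760369/16926659444736 ≈ 0.997389.
Is E[X] < 1? YES.
Since E[X] < 1, there exists a 6-coloring of K_{568} with no monochromatic K_7; hence R_6(7) > 568.

E[X] = 16882462760369/16926659444736 ≈ 0.997389; E[X] < 1, so R_6(7) > 568.


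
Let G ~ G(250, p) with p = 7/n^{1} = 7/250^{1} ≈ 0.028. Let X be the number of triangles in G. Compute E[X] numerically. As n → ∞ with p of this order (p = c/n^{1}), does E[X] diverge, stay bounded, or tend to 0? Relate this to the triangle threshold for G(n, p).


Number of potential triangles: C(250, 3) = 2573000.
Each occurs with probability p³ ≈ (0.028)³ ≈ 2.19520e-05.
By linearity: E[X] = C(250, 3)·p³ ≈ 2573000 · 2.19520e-05 ≈ 56.482.
Here α = 1, so p = 7/n is exactly at the triangle threshold p ~ 1/n. Asymptotically E[X] → c³/6 = 7³/6 = 343/6 ≈ 57.167, a bounded constant. In this regime the triangle count is asymptotically Poisson(c³/6).

E[X] ≈ 56.482; in regime p = Θ(1/n^{1}) E[X] stays bounded (at the triangle threshold p ~ 1/n).


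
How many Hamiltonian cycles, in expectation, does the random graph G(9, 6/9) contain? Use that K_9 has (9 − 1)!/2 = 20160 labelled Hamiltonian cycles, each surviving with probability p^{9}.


K_9 has (9 − 1)!/2 = 20160 labelled Hamiltonian cycles.
For each such Hamiltonian cycle H, let X_H = 1 if all 9 edges of H are present in G. Then P[X_H = 1] = p^{9} = (2/3)^{9} = 512/19683.
By linearity: E[X] = Σ_H E[X_H] = 20160 · p^{9} = 20160 · 512/19683 = 1146880/2187.
Numerically: E[X] ≈ 524.408.

E[X] = 20160 · (2/3)^{9} = 1146880/2187 ≈ 524.408.


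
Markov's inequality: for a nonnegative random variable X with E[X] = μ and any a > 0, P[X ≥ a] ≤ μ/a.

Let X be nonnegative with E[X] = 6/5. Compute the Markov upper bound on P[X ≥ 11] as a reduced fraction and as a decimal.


μ = E[X] = 6/5, a = 11.
Markov: P[X ≥ 11] ≤ μ/a = (6/5)/11 = 6/55.
Numerically: ≈ 0.109091.
(Since a = 11 > μ = 1.200000, the bound 6/55 is < 1 and informative.)

P[X ≥ 11] ≤ 6/55 ≈ 0.109091.


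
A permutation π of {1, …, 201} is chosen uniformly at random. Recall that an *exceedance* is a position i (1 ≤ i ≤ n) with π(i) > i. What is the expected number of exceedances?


Write X = Σ_{i=1}^{201} X_i, where X_i = 1_{π(i) > i}.
For each fixed i, π(i) is uniform over {1, …, 201} (marginal of a uniform permutation), so P[π(i) > i] = (n − i)/n. Summing: Σ_{i=1}^{201} (n − i)/n = (0 + 1 + … + 200)/201 = 201(201 − 1)/(2·201) = (201 − 1)/2.
Hence E[X] = Σ_{i=1}^{201} (201 − i)/201 = 100 ≈ 100.0000.

E[X] = 100 = 100.0000.


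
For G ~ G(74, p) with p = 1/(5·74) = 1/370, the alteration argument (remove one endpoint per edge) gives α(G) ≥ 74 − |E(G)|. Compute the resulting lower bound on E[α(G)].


E[|E(G)|] = C(74, 2)·p = 2701 · (1/370) = 73/10.
E[α(G)] ≥ n − E[|E(G)|] = 74 − 73/10 = 667/10.
Numerically: ≈ 66.700.
(This is only a lower bound; the true E[α(G)] may be larger.)

E[α(G)] ≥ 667/10 ≈ 66.700.


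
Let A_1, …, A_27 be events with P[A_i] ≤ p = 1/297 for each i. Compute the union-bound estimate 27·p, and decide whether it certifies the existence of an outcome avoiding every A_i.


Union bound: P[∪_{i=1}^{27} A_i] ≤ Σ_i P[A_i] ≤ 27·p = 27·(1/297) = 1/11.
Numerically: 1/11 ≈ 0.0909091.
Is 1/11 < 1? YES.
Since P[∪ A_i] ≤ 1/11 < 1, the complement has P[∩ A_i^c] ≥ 1 − 1/11 = 10/11 > 0, so some outcome avoids every A_i.

27·p = 1/11 ≈ 0.0909091; existence CERTIFIED by the union bound.


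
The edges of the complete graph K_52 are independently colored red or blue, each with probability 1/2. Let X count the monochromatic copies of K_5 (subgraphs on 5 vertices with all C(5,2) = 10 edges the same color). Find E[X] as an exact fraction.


Let X = Σ_S X_S over the C(52, 5) = 2598960 subsets S of size 5, where X_S = 1 if the K_5 on S is monochromatic.
For a fixed S, the K_5 on S has C(5, 2) = 10 edges. P[all 10 edges red] = (1/2)^10, and likewise for blue, so P[monochromatic] = 2·(1/2)^10 = 2^{1 − 10} = 1/512.
Summing: E[X] = C(52, 5) · 2^{1 − 10} = 2598960 · 1/512 = 162435/32.
Numerically: E[X] ≈ 5076.093750.

E[X] = C(52,5)·2^(1−C(5,2)) = 162435/32 ≈ 5076.093750.


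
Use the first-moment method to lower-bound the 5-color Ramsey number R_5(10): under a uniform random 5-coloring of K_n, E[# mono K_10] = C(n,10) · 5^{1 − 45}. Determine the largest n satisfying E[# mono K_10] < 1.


We need C(n, 10) · 5^{1 − 45} < 1, i.e. C(n, 10) < 5^{45 − 1} = 5684341886080801486968994140625.
Check values of n near the boundary:
  n = 5390: C(5390, 10) = 5655833965919099070255434039753; 5655833965919099070255434039753 < 5684341886080801486968994140625? YES
  n = 5391: C(5391, 10) = 5666344714787188828795213697883; 5666344714787188828795213697883 < 5684341886080801486968994140625? YES
  n = 5392: C(5392, 10) = 5676873040158402483252283957448; 5676873040158402483252283957448 < 5684341886080801486968994140625? YES
  n = 5393: C(5393, 10) = 5687418968154238267170642278008; 5687418968154238267170642278008 < 5684341886080801486968994140625? NO
  n = 5394: C(5394, 10) = 5697982524930156243149785372878; 5697982524930156243149785372878 < 5684341886080801486968994140625? NO
The largest n with C(n, 10) < 5684341886080801486968994140625 is n = 5392 (where E[X] = 5676873040158402483252283957448/5684341886080801486968994140625 ≈ 0.998686). Hence R_5(10) > 5392, i.e. R_5(10) ≥ 5393.

Largest n = 5392; hence R_5(10) > 5392.


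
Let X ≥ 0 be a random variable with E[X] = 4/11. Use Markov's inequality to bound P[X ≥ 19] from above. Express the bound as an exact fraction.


μ = E[X] = 4/11, a = 19.
Markov: P[X ≥ 19] ≤ μ/a = (4/11)/19 = 4/209.
Numerically: ≈ 0.019.
(Since a = 19 > μ = 0.364, the bound 4/209 is < 1 and informative.)

P[X ≥ 19] ≤ 4/209 ≈ 0.019.


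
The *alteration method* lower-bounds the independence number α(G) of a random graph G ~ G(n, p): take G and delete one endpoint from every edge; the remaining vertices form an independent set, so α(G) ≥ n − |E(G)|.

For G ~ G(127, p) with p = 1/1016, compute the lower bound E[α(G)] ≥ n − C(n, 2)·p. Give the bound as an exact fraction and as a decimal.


E[|E(G)|] = C(127, 2)·p = 8001 · (1/1016) = 63/8.
E[α(G)] ≥ n − E[|E(G)|] = 127 − 63/8 = 953/8.
Numerically: ≈ 119.1250.
(This is only a lower bound; the true E[α(G)] may be larger.)

E[α(G)] ≥ 953/8 ≈ 119.1250.


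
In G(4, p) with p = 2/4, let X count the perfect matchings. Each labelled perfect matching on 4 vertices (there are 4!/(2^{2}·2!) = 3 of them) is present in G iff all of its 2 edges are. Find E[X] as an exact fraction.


K_4 has 4!/(2^{2}·2!) = 3 labelled perfect matchings.
For each such perfect matching H, let X_H = 1 if all 2 edges of H are present in G. Then P[X_H = 1] = p^{2} = (1/2)^{2} = 1/4.
By linearity of expectation: E[X] = Σ_H E[X_H] = 3 · p^{2} = 3 · 1/4 = 3/4.
Numerically: E[X] ≈ 0.75.

E[X] = 3 · (1/2)^{2} = 3/4 ≈ 0.75.


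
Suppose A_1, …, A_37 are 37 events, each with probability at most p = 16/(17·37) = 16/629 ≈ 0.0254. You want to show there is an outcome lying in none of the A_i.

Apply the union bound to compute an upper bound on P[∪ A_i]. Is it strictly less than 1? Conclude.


Union bound: P[∪_{i=1}^{37} A_i] ≤ Σ_i P[A_i] ≤ 37·p = 37·(16/629) = 16/17.
Numerically: 16/17 ≈ 0.9412.
Is 16/17 < 1? YES.
Since P[∪ A_i] ≤ 16/17 < 1, the complement has P[∩ A_i^c] ≥ 1 − 16/17 = 1/17 > 0, so some outcome avoids every A_i.

37·p = 16/17 ≈ 0.9412; existence CERTIFIED by the union bound.
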